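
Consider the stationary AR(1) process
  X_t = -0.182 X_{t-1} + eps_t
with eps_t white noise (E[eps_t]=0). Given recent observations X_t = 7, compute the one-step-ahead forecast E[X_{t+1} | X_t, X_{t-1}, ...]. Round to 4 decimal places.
E[X_{t+1} \mid \mathcal F_t] = -1.2740

For an AR(p) model X_t = c + sum_i phi_i X_{t-i} + eps_t, the
one-step-ahead conditional mean is
  E[X_{t+1} | X_t, ...] = c + sum_i phi_i X_{t+1-i}.
Substitute known values:
  E[X_{t+1} | ...] = (-0.182) * (7)
                   = -1.2740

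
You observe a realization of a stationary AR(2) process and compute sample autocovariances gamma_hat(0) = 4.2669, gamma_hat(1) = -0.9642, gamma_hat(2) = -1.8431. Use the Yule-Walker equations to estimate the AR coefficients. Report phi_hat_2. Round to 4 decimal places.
\hat\phi_{2} = -0.5090

The Yule-Walker equations for an AR(p) process read, in matrix form,
  Gamma_p phi = r_p,   with   (Gamma_p)_{ij} = gamma(|i - j|),
                       (r_p)_i = gamma(i),   i,j = 1..p.
Substitute the sample gammas (Toeplitz matrix and right-hand side of size 2):
  Gamma_p = [[4.2669, -0.9642], [-0.9642, 4.2669]]
  r_p     = [-0.9642, -1.8431]
Written out:
  4.2669 phi_1 - 0.9642 phi_2 = -0.9642
  -0.9642 phi_1 + 4.2669 phi_2 = -1.8431
Solve by Cramer's rule:
  det = gamma(0)^2 - gamma(1)^2 = (4.2669)^2 - (-0.9642)^2 = 18.20643561 - 0.92968164 = 17.27675397
  phi_hat_1 = [gamma(1) gamma(0) - gamma(1) gamma(2)] / det = [(-0.9642)(4.2669) - (-0.9642)(-1.8431)] / 17.27675397 = -5.891262 / 17.27675397 = -0.341
  phi_hat_2 = [gamma(0) gamma(2) - gamma(1)^2] / det = [(4.2669)(-1.8431) - (-0.9642)^2] / 17.27675397 = -8.79400503 / 17.27675397 = -0.509
So phi_hat = [-0.3410, -0.5090].
Therefore phi_hat_2 = -0.5090.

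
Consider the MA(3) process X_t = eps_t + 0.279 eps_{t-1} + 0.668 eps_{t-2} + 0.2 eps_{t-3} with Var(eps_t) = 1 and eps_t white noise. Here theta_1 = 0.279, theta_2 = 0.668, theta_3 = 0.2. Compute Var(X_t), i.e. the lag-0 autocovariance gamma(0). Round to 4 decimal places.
\gamma(0) = 1.5641

For an MA(q) process X_t = eps_t + sum_i theta_i eps_{t-i} with
Var(eps_t) = sigma^2, the variance is
  gamma(0) = sigma^2 * (1 + sum_i theta_i^2).
  sum_i theta_i^2 = (0.279)^2 + (0.668)^2 + (0.2)^2 = 0.077841 + 0.446224 + 0.04 = 0.564065.
  gamma(0) = 1 * (1 + 0.564065) = 1 * 1.564065 = 1.564065, which rounds to 1.5641.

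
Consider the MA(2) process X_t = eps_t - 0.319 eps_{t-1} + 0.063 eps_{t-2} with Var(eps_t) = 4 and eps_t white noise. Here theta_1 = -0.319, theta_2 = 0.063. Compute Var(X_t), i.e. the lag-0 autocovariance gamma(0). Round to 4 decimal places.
\gamma(0) = 4.4229

For an MA(q) process X_t = eps_t + sum_i theta_i eps_{t-i} with
Var(eps_t) = sigma^2, the variance is
  gamma(0) = sigma^2 * (1 + sum_i theta_i^2).
  sum_i theta_i^2 = (-0.319)^2 + (0.063)^2 = 0.101761 + 0.003969 = 0.10573.
  gamma(0) = 4 * (1 + 0.10573) = 4 * 1.10573 = 4.42292, which rounds to 4.4229.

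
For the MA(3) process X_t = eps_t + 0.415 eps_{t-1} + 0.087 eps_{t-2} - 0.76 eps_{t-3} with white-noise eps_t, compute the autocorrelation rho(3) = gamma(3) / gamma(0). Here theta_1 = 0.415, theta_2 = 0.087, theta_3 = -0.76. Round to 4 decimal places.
\rho(3) = -0.4325

For an MA(q) process with theta_0 = 1, the autocovariance is
  gamma(k) = sigma^2 * sum_{i=0..q-k} theta_i * theta_{i+k},
and rho(k) = gamma(k) / gamma(0). Sigma^2 cancels.
  numerator   = (1)*(-0.76) = -0.76.
  denominator = (1)^2 + (0.415)^2 + (0.087)^2 + (-0.76)^2 = 1.757394.
  rho(3) = -0.76 / 1.757394 = -0.4325.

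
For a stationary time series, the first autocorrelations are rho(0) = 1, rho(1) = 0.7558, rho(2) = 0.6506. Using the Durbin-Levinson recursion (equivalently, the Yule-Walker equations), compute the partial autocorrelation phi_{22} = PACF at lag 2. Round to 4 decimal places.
\phi_{22} = 0.1851

The PACF at lag k is phi_{kk}, the last component of the solution
to the Yule-Walker system G_k phi = r_k where
  (G_k)_{ij} = rho(|i - j|), (r_k)_i = rho(i), i,j = 1..k.
Equivalently, Durbin-Levinson gives phi_{kk} iteratively:
  phi_{11} = rho(1)
  phi_{kk} = [rho(k) - sum_{j=1..k-1} phi_{k-1,j} rho(k-j)]
            / [1 - sum_{j=1..k-1} phi_{k-1,j} rho(j)],
  phi_{k,j} = phi_{k-1,j} - phi_{kk} phi_{k-1,k-j},  j = 1..k-1.
Step k = 1:
  phi_11 = rho(1) = 0.7558.
Step k = 2:
  phi_22 = [rho(2) - phi_11 rho(1)] / [1 - phi_11 rho(1)] = [0.6506 - (0.7558)(0.7558)] / [1 - (0.7558)(0.7558)]
         = 0.07936636 / 0.42876636 = 0.1851.
Therefore phi_{22} = 0.1851.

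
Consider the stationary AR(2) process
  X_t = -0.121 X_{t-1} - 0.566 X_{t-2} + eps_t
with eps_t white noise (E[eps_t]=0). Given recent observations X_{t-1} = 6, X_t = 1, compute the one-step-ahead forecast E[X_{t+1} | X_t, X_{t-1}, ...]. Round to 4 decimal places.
E[X_{t+1} \mid \mathcal F_t] = -3.5170

For an AR(p) model X_t = c + sum_i phi_i X_{t-i} + eps_t, the
one-step-ahead conditional mean is
  E[X_{t+1} | X_t, ...] = c + sum_i phi_i X_{t+1-i}.
Substitute known values:
  E[X_{t+1} | ...] = (-0.121) * (1) + (-0.566) * (6)
                   = -3.5170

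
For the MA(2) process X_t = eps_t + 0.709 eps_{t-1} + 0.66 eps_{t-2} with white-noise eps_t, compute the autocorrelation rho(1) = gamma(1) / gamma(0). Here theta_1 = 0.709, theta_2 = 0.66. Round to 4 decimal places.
\rho(1) = 0.6072

For an MA(q) process with theta_0 = 1, the autocovariance is
  gamma(k) = sigma^2 * sum_{i=0..q-k} theta_i * theta_{i+k},
and rho(k) = gamma(k) / gamma(0). Sigma^2 cancels.
  numerator   = (1)*(0.709) + (0.709)*(0.66) = 1.17694.
  denominator = (1)^2 + (0.709)^2 + (0.66)^2 = 1.938281.
  rho(1) = 1.17694 / 1.938281 = 0.6072.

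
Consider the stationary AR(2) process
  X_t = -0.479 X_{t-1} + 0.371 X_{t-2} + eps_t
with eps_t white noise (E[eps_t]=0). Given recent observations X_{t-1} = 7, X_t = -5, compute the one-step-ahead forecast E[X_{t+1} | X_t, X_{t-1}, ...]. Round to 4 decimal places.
E[X_{t+1} \mid \mathcal F_t] = 4.9920

For an AR(p) model X_t = c + sum_i phi_i X_{t-i} + eps_t, the
one-step-ahead conditional mean is
  E[X_{t+1} | X_t, ...] = c + sum_i phi_i X_{t+1-i}.
Substitute known values:
  E[X_{t+1} | ...] = (-0.479) * (-5) + (0.371) * (7)
                   = 4.9920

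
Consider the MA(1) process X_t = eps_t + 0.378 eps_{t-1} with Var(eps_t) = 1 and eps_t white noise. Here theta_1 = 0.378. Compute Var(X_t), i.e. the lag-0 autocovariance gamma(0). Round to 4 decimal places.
\gamma(0) = 1.1429

For an MA(q) process X_t = eps_t + sum_i theta_i eps_{t-i} with
Var(eps_t) = sigma^2, the variance is
  gamma(0) = sigma^2 * (1 + sum_i theta_i^2).
  sum_i theta_i^2 = (0.378)^2 = 0.142884.
  gamma(0) = 1 * (1 + 0.142884) = 1 * 1.142884 = 1.142884, which rounds to 1.1429.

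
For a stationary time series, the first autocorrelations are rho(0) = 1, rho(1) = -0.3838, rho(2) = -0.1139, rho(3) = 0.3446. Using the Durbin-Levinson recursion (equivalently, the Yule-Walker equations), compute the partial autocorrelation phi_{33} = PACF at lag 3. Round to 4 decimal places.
\phi_{33} = 0.2199

The PACF at lag k is phi_{kk}, the last component of the solution
to the Yule-Walker system G_k phi = r_k where
  (G_k)_{ij} = rho(|i - j|), (r_k)_i = rho(i), i,j = 1..k.
Equivalently, Durbin-Levinson gives phi_{kk} iteratively:
  phi_{11} = rho(1)
  phi_{kk} = [rho(k) - sum_{j=1..k-1} phi_{k-1,j} rho(k-j)]
            / [1 - sum_{j=1..k-1} phi_{k-1,j} rho(j)],
  phi_{k,j} = phi_{k-1,j} - phi_{kk} phi_{k-1,k-j},  j = 1..k-1.
Step k = 1:
  phi_11 = rho(1) = -0.3838.
Step k = 2:
  phi_22 = [rho(2) - phi_11 rho(1)] / [1 - phi_11 rho(1)] = [-0.1139 - (-0.3838)(-0.3838)] / [1 - (-0.3838)(-0.3838)]
         = -0.26120244 / 0.85269756 = -0.306325.
  Update: phi_21 = phi_11 - phi_22 phi_11 = -0.3838 - (-0.306325)(-0.3838) = -0.501367.
Step k = 3:
  phi_33 = [rho(3) - phi_21 rho(2) - phi_22 rho(1)] / [1 - phi_21 rho(1) - phi_22 rho(2)]
    numerator   = 0.3446 - (-0.501367)(-0.1139) - (-0.306325)(-0.3838) = 0.16992677
    denominator = 1 - (-0.501367)(-0.3838) - (-0.306325)(-0.1139) = 0.77268477
  phi_33 = 0.16992677 / 0.77268477 = 0.2199.
Therefore phi_{33} = 0.2199.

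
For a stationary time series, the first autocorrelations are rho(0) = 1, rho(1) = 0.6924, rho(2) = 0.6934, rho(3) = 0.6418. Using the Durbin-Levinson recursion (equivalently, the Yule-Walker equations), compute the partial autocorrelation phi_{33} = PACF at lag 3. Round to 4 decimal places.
\phi_{33} = 0.1720

The PACF at lag k is phi_{kk}, the last component of the solution
to the Yule-Walker system G_k phi = r_k where
  (G_k)_{ij} = rho(|i - j|), (r_k)_i = rho(i), i,j = 1..k.
Equivalently, Durbin-Levinson gives phi_{kk} iteratively:
  phi_{11} = rho(1)
  phi_{kk} = [rho(k) - sum_{j=1..k-1} phi_{k-1,j} rho(k-j)]
            / [1 - sum_{j=1..k-1} phi_{k-1,j} rho(j)],
  phi_{k,j} = phi_{k-1,j} - phi_{kk} phi_{k-1,k-j},  j = 1..k-1.
Step k = 1:
  phi_11 = rho(1) = 0.6924.
Step k = 2:
  phi_22 = [rho(2) - phi_11 rho(1)] / [1 - phi_11 rho(1)] = [0.6934 - (0.6924)(0.6924)] / [1 - (0.6924)(0.6924)]
         = 0.21398224 / 0.52058224 = 0.411044.
  Update: phi_21 = phi_11 - phi_22 phi_11 = 0.6924 - (0.411044)(0.6924) = 0.407793.
Step k = 3:
  phi_33 = [rho(3) - phi_21 rho(2) - phi_22 rho(1)] / [1 - phi_21 rho(1) - phi_22 rho(2)]
    numerator   = 0.6418 - (0.407793)(0.6934) - (0.411044)(0.6924) = 0.07442936
    denominator = 1 - (0.407793)(0.6924) - (0.411044)(0.6934) = 0.43262611
  phi_33 = 0.07442936 / 0.43262611 = 0.172.
Therefore phi_{33} = 0.1720.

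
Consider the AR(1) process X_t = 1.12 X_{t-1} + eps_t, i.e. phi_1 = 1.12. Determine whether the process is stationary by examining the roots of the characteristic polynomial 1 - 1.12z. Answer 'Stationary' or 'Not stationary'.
\text{Not stationary}

The AR(p) characteristic polynomial is P(z) = 1 - 1.12z.
Stationarity requires all roots to lie outside the unit circle, i.e. |z| > 1 for every root.
This is linear in z: 1 + (-1.12) z = 0  =>  z = -1/(-1.12) = 0.892857,  |z| = 0.892857.
Moduli of all roots: 0.8929.
All moduli strictly greater than 1? No.
Verdict: Not stationary.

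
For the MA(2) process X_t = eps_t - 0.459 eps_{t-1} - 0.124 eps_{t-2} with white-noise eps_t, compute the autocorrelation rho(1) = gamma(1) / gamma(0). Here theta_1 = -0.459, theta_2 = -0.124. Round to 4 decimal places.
\rho(1) = -0.3279

For an MA(q) process with theta_0 = 1, the autocovariance is
  gamma(k) = sigma^2 * sum_{i=0..q-k} theta_i * theta_{i+k},
and rho(k) = gamma(k) / gamma(0). Sigma^2 cancels.
  numerator   = (1)*(-0.459) + (-0.459)*(-0.124) = -0.402084.
  denominator = (1)^2 + (-0.459)^2 + (-0.124)^2 = 1.226057.
  rho(1) = -0.402084 / 1.226057 = -0.3279.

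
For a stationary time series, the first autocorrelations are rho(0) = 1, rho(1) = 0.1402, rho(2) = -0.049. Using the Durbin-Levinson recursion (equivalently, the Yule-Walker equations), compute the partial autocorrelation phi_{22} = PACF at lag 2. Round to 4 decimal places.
\phi_{22} = -0.0700

The PACF at lag k is phi_{kk}, the last component of the solution
to the Yule-Walker system G_k phi = r_k where
  (G_k)_{ij} = rho(|i - j|), (r_k)_i = rho(i), i,j = 1..k.
Equivalently, Durbin-Levinson gives phi_{kk} iteratively:
  phi_{11} = rho(1)
  phi_{kk} = [rho(k) - sum_{j=1..k-1} phi_{k-1,j} rho(k-j)]
            / [1 - sum_{j=1..k-1} phi_{k-1,j} rho(j)],
  phi_{k,j} = phi_{k-1,j} - phi_{kk} phi_{k-1,k-j},  j = 1..k-1.
Step k = 1:
  phi_11 = rho(1) = 0.1402.
Step k = 2:
  phi_22 = [rho(2) - phi_11 rho(1)] / [1 - phi_11 rho(1)] = [-0.049 - (0.1402)(0.1402)] / [1 - (0.1402)(0.1402)]
         = -0.06865604 / 0.98034396 = -0.07.
Therefore phi_{22} = -0.0700.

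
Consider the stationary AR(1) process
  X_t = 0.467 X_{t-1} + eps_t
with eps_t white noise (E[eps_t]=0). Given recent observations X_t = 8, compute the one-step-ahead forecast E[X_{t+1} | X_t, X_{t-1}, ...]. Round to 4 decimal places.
E[X_{t+1} \mid \mathcal F_t] = 3.7360

For an AR(p) model X_t = c + sum_i phi_i X_{t-i} + eps_t, the
one-step-ahead conditional mean is
  E[X_{t+1} | X_t, ...] = c + sum_i phi_i X_{t+1-i}.
Substitute known values:
  E[X_{t+1} | ...] = (0.467) * (8)
                   = 3.7360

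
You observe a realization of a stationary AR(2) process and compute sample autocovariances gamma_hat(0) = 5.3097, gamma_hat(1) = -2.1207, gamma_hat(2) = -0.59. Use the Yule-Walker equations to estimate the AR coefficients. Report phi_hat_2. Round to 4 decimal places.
\hat\phi_{2} = -0.3220

The Yule-Walker equations for an AR(p) process read, in matrix form,
  Gamma_p phi = r_p,   with   (Gamma_p)_{ij} = gamma(|i - j|),
                       (r_p)_i = gamma(i),   i,j = 1..p.
Substitute the sample gammas (Toeplitz matrix and right-hand side of size 2):
  Gamma_p = [[5.3097, -2.1207], [-2.1207, 5.3097]]
  r_p     = [-2.1207, -0.59]
Written out:
  5.3097 phi_1 - 2.1207 phi_2 = -2.1207
  -2.1207 phi_1 + 5.3097 phi_2 = -0.59
Solve by Cramer's rule:
  det = gamma(0)^2 - gamma(1)^2 = (5.3097)^2 - (-2.1207)^2 = 28.19291409 - 4.49736849 = 23.6955456
  phi_hat_1 = [gamma(1) gamma(0) - gamma(1) gamma(2)] / det = [(-2.1207)(5.3097) - (-2.1207)(-0.59)] / 23.6955456 = -12.51149379 / 23.6955456 = -0.528
  phi_hat_2 = [gamma(0) gamma(2) - gamma(1)^2] / det = [(5.3097)(-0.59) - (-2.1207)^2] / 23.6955456 = -7.63009149 / 23.6955456 = -0.322
So phi_hat = [-0.5280, -0.3220].
Therefore phi_hat_2 = -0.3220.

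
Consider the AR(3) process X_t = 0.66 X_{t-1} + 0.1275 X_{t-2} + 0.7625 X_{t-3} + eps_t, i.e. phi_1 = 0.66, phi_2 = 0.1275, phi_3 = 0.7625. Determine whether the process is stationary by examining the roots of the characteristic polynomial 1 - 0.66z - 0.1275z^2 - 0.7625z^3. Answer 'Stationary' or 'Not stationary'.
\text{Not stationary}

The AR(p) characteristic polynomial is P(z) = 1 - 0.66z - 0.1275z^2 - 0.7625z^3.
Stationarity requires all roots to lie outside the unit circle, i.e. |z| > 1 for every root.
Degree 3: look for a simple real root z0 first, then factor out (1 - z/z0) and solve the remaining quadratic.
Testing z0 = 0.8: P(0.8) = 1 + (-0.66)(0.8) + (-0.1275)(0.8)^2 + (-0.7625)(0.8)^3
  = 1 + (-0.528) + (-0.0816) + (-0.3904) = 0.  So z_0 = 0.8 is a root, |z_0| = 0.8.
Divide out the factor (1 - 1.25 z) = (1 - z/z0) (since 1/z0 = 1.25):
  P(z) = (1 - 1.25 z)(1 + (0.59) z + (0.61) z^2)
  [check: z-coef 0.59 - (1.25) = -0.66; z^2-coef 0.61 - (1.25)(0.59) = -0.1275; z^3-coef -(1.25)(0.61) = -0.7625.]
Remaining roots from the quadratic factor 1 + (0.59) z + (0.61) z^2:
  Set 1 + (0.59) z + (0.61) z^2 = 0, i.e. a z^2 + b z + c = 0 with a = 0.61, b = 0.59, c = 1.
  Discriminant D = b^2 - 4ac = (0.59)^2 - 4*(0.61)*1 = 0.3481 - (2.44) = -2.0919.
  D < 0, so the roots are the complex-conjugate pair z = (-b +/- i sqrt(-D)) / (2a) = -0.4836 +/- 1.1855i.
  For a conjugate pair |z|^2 = z * conj(z) = (product of roots) = c/a = 1/(0.61) = 1.639344, so |z| = sqrt(1.639344) = 1.2804 for both roots.
Moduli of all roots: 0.8000, 1.2804, 1.2804.
All moduli strictly greater than 1? No.
Verdict: Not stationary.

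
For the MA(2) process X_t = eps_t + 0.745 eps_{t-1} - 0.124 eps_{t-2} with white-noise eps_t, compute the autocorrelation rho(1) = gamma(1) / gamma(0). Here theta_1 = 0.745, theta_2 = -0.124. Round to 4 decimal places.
\rho(1) = 0.4156

For an MA(q) process with theta_0 = 1, the autocovariance is
  gamma(k) = sigma^2 * sum_{i=0..q-k} theta_i * theta_{i+k},
and rho(k) = gamma(k) / gamma(0). Sigma^2 cancels.
  numerator   = (1)*(0.745) + (0.745)*(-0.124) = 0.65262.
  denominator = (1)^2 + (0.745)^2 + (-0.124)^2 = 1.570401.
  rho(1) = 0.65262 / 1.570401 = 0.4156.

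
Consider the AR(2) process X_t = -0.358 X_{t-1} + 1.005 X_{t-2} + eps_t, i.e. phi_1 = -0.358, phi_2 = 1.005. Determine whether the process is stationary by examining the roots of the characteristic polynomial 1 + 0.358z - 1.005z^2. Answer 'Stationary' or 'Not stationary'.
\text{Not stationary}

The AR(p) characteristic polynomial is P(z) = 1 + 0.358z - 1.005z^2.
Stationarity requires all roots to lie outside the unit circle, i.e. |z| > 1 for every root.
Set 1 + (0.358) z + (-1.005) z^2 = 0, i.e. a z^2 + b z + c = 0 with a = -1.005, b = 0.358, c = 1.
Discriminant D = b^2 - 4ac = (0.358)^2 - 4*(-1.005)*1 = 0.128164 - (-4.02) = 4.148164.
D >= 0, so the roots are real: z = (-b +/- sqrt(D)) / (2a) = (-0.358 +/- 2.036704) / (-2.01).
  z_1 = (-0.358 + 2.036704) / (-2.01) = -0.8352,   |z_1| = 0.8352.
  z_2 = (-0.358 - 2.036704) / (-2.01) = 1.1914,   |z_2| = 1.1914.
Moduli of all roots: 0.8352, 1.1914.
All moduli strictly greater than 1? No.
Verdict: Not stationary.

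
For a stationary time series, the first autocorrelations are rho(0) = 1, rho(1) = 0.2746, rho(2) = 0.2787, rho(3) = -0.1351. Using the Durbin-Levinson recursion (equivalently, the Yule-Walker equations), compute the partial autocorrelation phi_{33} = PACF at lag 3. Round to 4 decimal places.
\phi_{33} = -0.2900

The PACF at lag k is phi_{kk}, the last component of the solution
to the Yule-Walker system G_k phi = r_k where
  (G_k)_{ij} = rho(|i - j|), (r_k)_i = rho(i), i,j = 1..k.
Equivalently, Durbin-Levinson gives phi_{kk} iteratively:
  phi_{11} = rho(1)
  phi_{kk} = [rho(k) - sum_{j=1..k-1} phi_{k-1,j} rho(k-j)]
            / [1 - sum_{j=1..k-1} phi_{k-1,j} rho(j)],
  phi_{k,j} = phi_{k-1,j} - phi_{kk} phi_{k-1,k-j},  j = 1..k-1.
Step k = 1:
  phi_11 = rho(1) = 0.2746.
Step k = 2:
  phi_22 = [rho(2) - phi_11 rho(1)] / [1 - phi_11 rho(1)] = [0.2787 - (0.2746)(0.2746)] / [1 - (0.2746)(0.2746)]
         = 0.20329484 / 0.92459484 = 0.219875.
  Update: phi_21 = phi_11 - phi_22 phi_11 = 0.2746 - (0.219875)(0.2746) = 0.214222.
Step k = 3:
  phi_33 = [rho(3) - phi_21 rho(2) - phi_22 rho(1)] / [1 - phi_21 rho(1) - phi_22 rho(2)]
    numerator   = -0.1351 - (0.214222)(0.2787) - (0.219875)(0.2746) = -0.25518134
    denominator = 1 - (0.214222)(0.2746) - (0.219875)(0.2787) = 0.87989549
  phi_33 = -0.25518134 / 0.87989549 = -0.29.
Therefore phi_{33} = -0.2900.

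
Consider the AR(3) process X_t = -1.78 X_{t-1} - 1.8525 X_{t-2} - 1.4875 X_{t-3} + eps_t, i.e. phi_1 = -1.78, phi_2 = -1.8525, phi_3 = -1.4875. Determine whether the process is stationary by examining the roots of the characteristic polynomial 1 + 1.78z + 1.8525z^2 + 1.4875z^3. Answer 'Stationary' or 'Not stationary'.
\text{Not stationary}

The AR(p) characteristic polynomial is P(z) = 1 + 1.78z + 1.8525z^2 + 1.4875z^3.
Stationarity requires all roots to lie outside the unit circle, i.e. |z| > 1 for every root.
Degree 3: look for a simple real root z0 first, then factor out (1 - z/z0) and solve the remaining quadratic.
Testing z0 = -0.8: P(-0.8) = 1 + (1.78)(-0.8) + (1.8525)(-0.8)^2 + (1.4875)(-0.8)^3
  = 1 + (-1.424) + (1.1856) + (-0.7616) = 0.  So z_0 = -0.8 is a root, |z_0| = 0.8.
Divide out the factor (1 + 1.25 z) = (1 - z/z0) (since 1/z0 = -1.25):
  P(z) = (1 + 1.25 z)(1 + (0.53) z + (1.19) z^2)
  [check: z-coef 0.53 - (-1.25) = 1.78; z^2-coef 1.19 - (-1.25)(0.53) = 1.8525; z^3-coef -(-1.25)(1.19) = 1.4875.]
Remaining roots from the quadratic factor 1 + (0.53) z + (1.19) z^2:
  Set 1 + (0.53) z + (1.19) z^2 = 0, i.e. a z^2 + b z + c = 0 with a = 1.19, b = 0.53, c = 1.
  Discriminant D = b^2 - 4ac = (0.53)^2 - 4*(1.19)*1 = 0.2809 - (4.76) = -4.4791.
  D < 0, so the roots are the complex-conjugate pair z = (-b +/- i sqrt(-D)) / (2a) = -0.2227 +/- 0.8892i.
  For a conjugate pair |z|^2 = z * conj(z) = (product of roots) = c/a = 1/(1.19) = 0.840336, so |z| = sqrt(0.840336) = 0.9167 for both roots.
Moduli of all roots: 0.8000, 0.9167, 0.9167.
All moduli strictly greater than 1? No.
Verdict: Not stationary.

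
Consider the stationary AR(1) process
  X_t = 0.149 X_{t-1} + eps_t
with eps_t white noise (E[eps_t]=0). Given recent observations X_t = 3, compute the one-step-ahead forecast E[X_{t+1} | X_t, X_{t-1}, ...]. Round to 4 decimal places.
E[X_{t+1} \mid \mathcal F_t] = 0.4470

For an AR(p) model X_t = c + sum_i phi_i X_{t-i} + eps_t, the
one-step-ahead conditional mean is
  E[X_{t+1} | X_t, ...] = c + sum_i phi_i X_{t+1-i}.
Substitute known values:
  E[X_{t+1} | ...] = (0.149) * (3)
                   = 0.4470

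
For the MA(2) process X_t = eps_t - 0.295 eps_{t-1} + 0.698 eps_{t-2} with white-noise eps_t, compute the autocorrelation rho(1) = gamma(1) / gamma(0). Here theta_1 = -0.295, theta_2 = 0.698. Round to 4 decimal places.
\rho(1) = -0.3182

For an MA(q) process with theta_0 = 1, the autocovariance is
  gamma(k) = sigma^2 * sum_{i=0..q-k} theta_i * theta_{i+k},
and rho(k) = gamma(k) / gamma(0). Sigma^2 cancels.
  numerator   = (1)*(-0.295) + (-0.295)*(0.698) = -0.50091.
  denominator = (1)^2 + (-0.295)^2 + (0.698)^2 = 1.574229.
  rho(1) = -0.50091 / 1.574229 = -0.3182.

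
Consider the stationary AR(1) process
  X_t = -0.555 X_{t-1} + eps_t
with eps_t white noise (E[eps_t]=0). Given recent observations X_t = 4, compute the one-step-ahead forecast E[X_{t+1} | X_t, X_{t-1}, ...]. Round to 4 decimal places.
E[X_{t+1} \mid \mathcal F_t] = -2.2200

For an AR(p) model X_t = c + sum_i phi_i X_{t-i} + eps_t, the
one-step-ahead conditional mean is
  E[X_{t+1} | X_t, ...] = c + sum_i phi_i X_{t+1-i}.
Substitute known values:
  E[X_{t+1} | ...] = (-0.555) * (4)
                   = -2.2200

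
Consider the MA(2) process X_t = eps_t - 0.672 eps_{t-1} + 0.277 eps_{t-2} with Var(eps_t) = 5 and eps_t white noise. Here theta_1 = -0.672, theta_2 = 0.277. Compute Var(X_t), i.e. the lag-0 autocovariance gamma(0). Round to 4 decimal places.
\gamma(0) = 7.6416

For an MA(q) process X_t = eps_t + sum_i theta_i eps_{t-i} with
Var(eps_t) = sigma^2, the variance is
  gamma(0) = sigma^2 * (1 + sum_i theta_i^2).
  sum_i theta_i^2 = (-0.672)^2 + (0.277)^2 = 0.451584 + 0.076729 = 0.528313.
  gamma(0) = 5 * (1 + 0.528313) = 5 * 1.528313 = 7.641565, which rounds to 7.6416.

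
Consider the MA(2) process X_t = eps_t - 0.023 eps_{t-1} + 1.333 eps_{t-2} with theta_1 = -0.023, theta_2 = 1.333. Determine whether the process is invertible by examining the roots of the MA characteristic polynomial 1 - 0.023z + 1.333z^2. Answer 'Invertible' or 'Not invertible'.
\text{Not invertible}

The MA(q) characteristic polynomial is P(z) = 1 - 0.023z + 1.333z^2.
Invertibility requires all roots to lie outside the unit circle, i.e. |z| > 1 for every root.
Set 1 + (-0.023) z + (1.333) z^2 = 0, i.e. a z^2 + b z + c = 0 with a = 1.333, b = -0.023, c = 1.
Discriminant D = b^2 - 4ac = (-0.023)^2 - 4*(1.333)*1 = 0.000529 - (5.332) = -5.331471.
D < 0, so the roots are the complex-conjugate pair z = (-b +/- i sqrt(-D)) / (2a) = 0.0086 +/- 0.8661i.
For a conjugate pair |z|^2 = z * conj(z) = (product of roots) = c/a = 1/(1.333) = 0.750188, so |z| = sqrt(0.750188) = 0.8661 for both roots.
Moduli of all roots: 0.8661, 0.8661.
All moduli strictly greater than 1? No.
Verdict: Not invertible.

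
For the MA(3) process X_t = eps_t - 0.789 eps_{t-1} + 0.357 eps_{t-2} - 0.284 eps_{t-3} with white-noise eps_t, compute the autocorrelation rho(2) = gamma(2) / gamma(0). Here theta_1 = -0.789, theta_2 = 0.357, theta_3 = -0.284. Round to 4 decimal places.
\rho(2) = 0.3174

For an MA(q) process with theta_0 = 1, the autocovariance is
  gamma(k) = sigma^2 * sum_{i=0..q-k} theta_i * theta_{i+k},
and rho(k) = gamma(k) / gamma(0). Sigma^2 cancels.
  numerator   = (1)*(0.357) + (-0.789)*(-0.284) = 0.581076.
  denominator = (1)^2 + (-0.789)^2 + (0.357)^2 + (-0.284)^2 = 1.830626.
  rho(2) = 0.581076 / 1.830626 = 0.3174.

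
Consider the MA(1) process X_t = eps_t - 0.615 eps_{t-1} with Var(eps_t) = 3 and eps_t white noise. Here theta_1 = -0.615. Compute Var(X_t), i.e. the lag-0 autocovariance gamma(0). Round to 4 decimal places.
\gamma(0) = 4.1347

For an MA(q) process X_t = eps_t + sum_i theta_i eps_{t-i} with
Var(eps_t) = sigma^2, the variance is
  gamma(0) = sigma^2 * (1 + sum_i theta_i^2).
  sum_i theta_i^2 = (-0.615)^2 = 0.378225.
  gamma(0) = 3 * (1 + 0.378225) = 3 * 1.378225 = 4.134675, which rounds to 4.1347.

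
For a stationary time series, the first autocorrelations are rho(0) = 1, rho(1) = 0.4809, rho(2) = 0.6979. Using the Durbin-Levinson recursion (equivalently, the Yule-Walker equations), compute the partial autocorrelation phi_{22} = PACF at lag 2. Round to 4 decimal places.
\phi_{22} = 0.6070

The PACF at lag k is phi_{kk}, the last component of the solution
to the Yule-Walker system G_k phi = r_k where
  (G_k)_{ij} = rho(|i - j|), (r_k)_i = rho(i), i,j = 1..k.
Equivalently, Durbin-Levinson gives phi_{kk} iteratively:
  phi_{11} = rho(1)
  phi_{kk} = [rho(k) - sum_{j=1..k-1} phi_{k-1,j} rho(k-j)]
            / [1 - sum_{j=1..k-1} phi_{k-1,j} rho(j)],
  phi_{k,j} = phi_{k-1,j} - phi_{kk} phi_{k-1,k-j},  j = 1..k-1.
Step k = 1:
  phi_11 = rho(1) = 0.4809.
Step k = 2:
  phi_22 = [rho(2) - phi_11 rho(1)] / [1 - phi_11 rho(1)] = [0.6979 - (0.4809)(0.4809)] / [1 - (0.4809)(0.4809)]
         = 0.46663519 / 0.76873519 = 0.607.
Therefore phi_{22} = 0.6070.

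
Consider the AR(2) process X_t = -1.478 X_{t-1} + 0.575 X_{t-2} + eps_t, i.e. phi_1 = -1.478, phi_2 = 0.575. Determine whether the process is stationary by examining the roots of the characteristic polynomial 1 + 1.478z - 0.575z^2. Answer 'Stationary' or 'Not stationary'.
\text{Not stationary}

The AR(p) characteristic polynomial is P(z) = 1 + 1.478z - 0.575z^2.
Stationarity requires all roots to lie outside the unit circle, i.e. |z| > 1 for every root.
Set 1 + (1.478) z + (-0.575) z^2 = 0, i.e. a z^2 + b z + c = 0 with a = -0.575, b = 1.478, c = 1.
Discriminant D = b^2 - 4ac = (1.478)^2 - 4*(-0.575)*1 = 2.184484 - (-2.3) = 4.484484.
D >= 0, so the roots are real: z = (-b +/- sqrt(D)) / (2a) = (-1.478 +/- 2.11766) / (-1.15).
  z_1 = (-1.478 + 2.11766) / (-1.15) = -0.5562,   |z_1| = 0.5562.
  z_2 = (-1.478 - 2.11766) / (-1.15) = 3.1267,   |z_2| = 3.1267.
Moduli of all roots: 0.5562, 3.1267.
All moduli strictly greater than 1? No.
Verdict: Not stationary.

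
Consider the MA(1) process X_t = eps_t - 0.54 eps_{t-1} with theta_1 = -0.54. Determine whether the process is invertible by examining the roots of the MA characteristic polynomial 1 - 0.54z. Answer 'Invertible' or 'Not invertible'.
\text{Invertible}

The MA(q) characteristic polynomial is P(z) = 1 - 0.54z.
Invertibility requires all roots to lie outside the unit circle, i.e. |z| > 1 for every root.
This is linear in z: 1 + (-0.54) z = 0  =>  z = -1/(-0.54) = 1.851852,  |z| = 1.851852.
Moduli of all roots: 1.8519.
All moduli strictly greater than 1? Yes.
Verdict: Invertible.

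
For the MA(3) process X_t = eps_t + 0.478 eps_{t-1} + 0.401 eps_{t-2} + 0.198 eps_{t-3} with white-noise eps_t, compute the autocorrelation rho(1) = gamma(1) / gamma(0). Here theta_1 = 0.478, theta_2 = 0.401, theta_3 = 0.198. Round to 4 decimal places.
\rho(1) = 0.5244

For an MA(q) process with theta_0 = 1, the autocovariance is
  gamma(k) = sigma^2 * sum_{i=0..q-k} theta_i * theta_{i+k},
and rho(k) = gamma(k) / gamma(0). Sigma^2 cancels.
  numerator   = (1)*(0.478) + (0.478)*(0.401) + (0.401)*(0.198) = 0.749076.
  denominator = (1)^2 + (0.478)^2 + (0.401)^2 + (0.198)^2 = 1.428489.
  rho(1) = 0.749076 / 1.428489 = 0.5244.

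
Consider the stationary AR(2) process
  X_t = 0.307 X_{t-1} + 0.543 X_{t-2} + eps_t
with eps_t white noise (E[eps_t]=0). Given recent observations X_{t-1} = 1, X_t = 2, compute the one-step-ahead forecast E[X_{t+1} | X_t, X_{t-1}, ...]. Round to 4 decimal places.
E[X_{t+1} \mid \mathcal F_t] = 1.1570

For an AR(p) model X_t = c + sum_i phi_i X_{t-i} + eps_t, the
one-step-ahead conditional mean is
  E[X_{t+1} | X_t, ...] = c + sum_i phi_i X_{t+1-i}.
Substitute known values:
  E[X_{t+1} | ...] = (0.307) * (2) + (0.543) * (1)
                   = 1.1570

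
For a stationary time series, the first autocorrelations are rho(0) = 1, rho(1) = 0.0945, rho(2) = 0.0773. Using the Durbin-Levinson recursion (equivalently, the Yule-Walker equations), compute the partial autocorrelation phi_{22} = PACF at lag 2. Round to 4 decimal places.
\phi_{22} = 0.0690

The PACF at lag k is phi_{kk}, the last component of the solution
to the Yule-Walker system G_k phi = r_k where
  (G_k)_{ij} = rho(|i - j|), (r_k)_i = rho(i), i,j = 1..k.
Equivalently, Durbin-Levinson gives phi_{kk} iteratively:
  phi_{11} = rho(1)
  phi_{kk} = [rho(k) - sum_{j=1..k-1} phi_{k-1,j} rho(k-j)]
            / [1 - sum_{j=1..k-1} phi_{k-1,j} rho(j)],
  phi_{k,j} = phi_{k-1,j} - phi_{kk} phi_{k-1,k-j},  j = 1..k-1.
Step k = 1:
  phi_11 = rho(1) = 0.0945.
Step k = 2:
  phi_22 = [rho(2) - phi_11 rho(1)] / [1 - phi_11 rho(1)] = [0.0773 - (0.0945)(0.0945)] / [1 - (0.0945)(0.0945)]
         = 0.06836975 / 0.99106975 = 0.069.
Therefore phi_{22} = 0.0690.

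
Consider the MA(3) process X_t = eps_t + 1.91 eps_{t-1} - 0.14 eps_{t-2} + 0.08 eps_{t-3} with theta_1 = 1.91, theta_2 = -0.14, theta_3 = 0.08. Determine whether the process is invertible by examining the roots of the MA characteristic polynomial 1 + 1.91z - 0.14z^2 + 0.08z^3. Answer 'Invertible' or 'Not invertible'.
\text{Not invertible}

The MA(q) characteristic polynomial is P(z) = 1 + 1.91z - 0.14z^2 + 0.08z^3.
Invertibility requires all roots to lie outside the unit circle, i.e. |z| > 1 for every root.
Degree 3: look for a simple real root z0 first, then factor out (1 - z/z0) and solve the remaining quadratic.
Testing z0 = -0.5: P(-0.5) = 1 + (1.91)(-0.5) + (-0.14)(-0.5)^2 + (0.08)(-0.5)^3
  = 1 + (-0.955) + (-0.035) + (-0.01) = 0.  So z_0 = -0.5 is a root, |z_0| = 0.5.
Divide out the factor (1 + 2 z) = (1 - z/z0) (since 1/z0 = -2):
  P(z) = (1 + 2 z)(1 + (-0.09) z + (0.04) z^2)
  [check: z-coef -0.09 - (-2) = 1.91; z^2-coef 0.04 - (-2)(-0.09) = -0.14; z^3-coef -(-2)(0.04) = 0.08.]
Remaining roots from the quadratic factor 1 + (-0.09) z + (0.04) z^2:
  Set 1 + (-0.09) z + (0.04) z^2 = 0, i.e. a z^2 + b z + c = 0 with a = 0.04, b = -0.09, c = 1.
  Discriminant D = b^2 - 4ac = (-0.09)^2 - 4*(0.04)*1 = 0.0081 - (0.16) = -0.1519.
  D < 0, so the roots are the complex-conjugate pair z = (-b +/- i sqrt(-D)) / (2a) = 1.125 +/- 4.8718i.
  For a conjugate pair |z|^2 = z * conj(z) = (product of roots) = c/a = 1/(0.04) = 25, so |z| = sqrt(25) = 5 for both roots.
Moduli of all roots: 0.5000, 5.0000, 5.0000.
All moduli strictly greater than 1? No.
Verdict: Not invertible.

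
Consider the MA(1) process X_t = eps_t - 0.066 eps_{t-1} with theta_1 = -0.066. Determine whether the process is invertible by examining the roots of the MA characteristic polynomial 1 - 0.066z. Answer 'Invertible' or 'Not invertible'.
\text{Invertible}

The MA(q) characteristic polynomial is P(z) = 1 - 0.066z.
Invertibility requires all roots to lie outside the unit circle, i.e. |z| > 1 for every root.
This is linear in z: 1 + (-0.066) z = 0  =>  z = -1/(-0.066) = 15.151515,  |z| = 15.151515.
Moduli of all roots: 15.1515.
All moduli strictly greater than 1? Yes.
Verdict: Invertible.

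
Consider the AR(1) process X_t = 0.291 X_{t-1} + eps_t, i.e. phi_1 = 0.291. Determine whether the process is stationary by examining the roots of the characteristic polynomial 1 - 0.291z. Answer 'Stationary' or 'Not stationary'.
\text{Stationary}

The AR(p) characteristic polynomial is P(z) = 1 - 0.291z.
Stationarity requires all roots to lie outside the unit circle, i.e. |z| > 1 for every root.
This is linear in z: 1 + (-0.291) z = 0  =>  z = -1/(-0.291) = 3.436426,  |z| = 3.436426.
Moduli of all roots: 3.4364.
All moduli strictly greater than 1? Yes.
Verdict: Stationary.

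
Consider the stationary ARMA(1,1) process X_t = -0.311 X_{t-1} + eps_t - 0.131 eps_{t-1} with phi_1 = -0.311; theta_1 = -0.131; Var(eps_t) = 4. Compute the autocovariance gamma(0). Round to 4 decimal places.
\gamma(0) = 4.8651

Multiply the model equation by X_{t-k} and take expectations. With theta_0 = psi_0 = 1 and psi_j the MA(infinity) weights, this gives
  gamma(k) - sum_i phi_i gamma(k-i) = c_k,
  c_k = sigma^2 * sum_{j=k..q} theta_j psi_{j-k}   (c_k = 0 for k > q),
using gamma(-m) = gamma(m).
psi-weights needed (psi_j = theta_j + sum_i phi_i psi_{j-i}):
  psi_1 = theta_1 + phi_1 = -0.131 + (-0.311) = -0.442
Right-hand sides:
  c_0 = sigma^2 (1 + theta_1 psi_1) = 4 * (1 + (-0.131)(-0.442)) = 4 * 1.057902 = 4.231608
  c_1 = sigma^2 theta_1 = 4 * (-0.131) = -0.524
  c_2 = 0
Equations for k = 0 and k = 1 (AR order 1):
  gamma(0) = phi_1 gamma(1) + c_0
  gamma(1) = phi_1 gamma(0) + c_1
Substituting the second into the first: gamma(0) (1 - phi_1^2) = c_0 + phi_1 c_1, so
  gamma(0) = (c_0 + phi_1 c_1) / (1 - phi_1^2) = (4.231608 + (-0.311)(-0.524)) / (1 - (-0.311)^2) = 4.394572 / 0.903279 = 4.865132.
Therefore gamma(0) = 4.8651 (to 4 decimal places).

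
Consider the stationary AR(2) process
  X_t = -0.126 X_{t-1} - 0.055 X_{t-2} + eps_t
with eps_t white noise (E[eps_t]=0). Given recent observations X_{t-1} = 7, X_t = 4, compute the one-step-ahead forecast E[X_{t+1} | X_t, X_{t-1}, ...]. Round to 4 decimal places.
E[X_{t+1} \mid \mathcal F_t] = -0.8890

For an AR(p) model X_t = c + sum_i phi_i X_{t-i} + eps_t, the
one-step-ahead conditional mean is
  E[X_{t+1} | X_t, ...] = c + sum_i phi_i X_{t+1-i}.
Substitute known values:
  E[X_{t+1} | ...] = (-0.126) * (4) + (-0.055) * (7)
                   = -0.8890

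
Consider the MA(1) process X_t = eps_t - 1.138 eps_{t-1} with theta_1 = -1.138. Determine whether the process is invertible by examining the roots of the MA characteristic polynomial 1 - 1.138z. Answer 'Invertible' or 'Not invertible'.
\text{Not invertible}

The MA(q) characteristic polynomial is P(z) = 1 - 1.138z.
Invertibility requires all roots to lie outside the unit circle, i.e. |z| > 1 for every root.
This is linear in z: 1 + (-1.138) z = 0  =>  z = -1/(-1.138) = 0.878735,  |z| = 0.878735.
Moduli of all roots: 0.8787.
All moduli strictly greater than 1? No.
Verdict: Not invertible.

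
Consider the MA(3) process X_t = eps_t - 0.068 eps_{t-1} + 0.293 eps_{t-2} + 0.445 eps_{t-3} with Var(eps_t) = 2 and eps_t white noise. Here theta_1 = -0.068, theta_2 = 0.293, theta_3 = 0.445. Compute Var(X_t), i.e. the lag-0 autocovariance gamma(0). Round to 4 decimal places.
\gamma(0) = 2.5770

For an MA(q) process X_t = eps_t + sum_i theta_i eps_{t-i} with
Var(eps_t) = sigma^2, the variance is
  gamma(0) = sigma^2 * (1 + sum_i theta_i^2).
  sum_i theta_i^2 = (-0.068)^2 + (0.293)^2 + (0.445)^2 = 0.004624 + 0.085849 + 0.198025 = 0.288498.
  gamma(0) = 2 * (1 + 0.288498) = 2 * 1.288498 = 2.576996, which rounds to 2.5770.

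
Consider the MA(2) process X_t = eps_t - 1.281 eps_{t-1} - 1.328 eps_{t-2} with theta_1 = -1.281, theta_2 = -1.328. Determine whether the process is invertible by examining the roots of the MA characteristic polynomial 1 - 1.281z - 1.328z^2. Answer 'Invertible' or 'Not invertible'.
\text{Not invertible}

The MA(q) characteristic polynomial is P(z) = 1 - 1.281z - 1.328z^2.
Invertibility requires all roots to lie outside the unit circle, i.e. |z| > 1 for every root.
Set 1 + (-1.281) z + (-1.328) z^2 = 0, i.e. a z^2 + b z + c = 0 with a = -1.328, b = -1.281, c = 1.
Discriminant D = b^2 - 4ac = (-1.281)^2 - 4*(-1.328)*1 = 1.640961 - (-5.312) = 6.952961.
D >= 0, so the roots are real: z = (-b +/- sqrt(D)) / (2a) = (1.281 +/- 2.636847) / (-2.656).
  z_1 = (1.281 + 2.636847) / (-2.656) = -1.4751,   |z_1| = 1.4751.
  z_2 = (1.281 - 2.636847) / (-2.656) = 0.5105,   |z_2| = 0.5105.
Moduli of all roots: 1.4751, 0.5105.
All moduli strictly greater than 1? No.
Verdict: Not invertible.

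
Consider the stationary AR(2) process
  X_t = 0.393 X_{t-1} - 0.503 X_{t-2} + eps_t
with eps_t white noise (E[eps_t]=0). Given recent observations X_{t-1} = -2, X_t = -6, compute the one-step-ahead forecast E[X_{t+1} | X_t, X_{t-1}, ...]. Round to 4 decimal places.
E[X_{t+1} \mid \mathcal F_t] = -1.3520

For an AR(p) model X_t = c + sum_i phi_i X_{t-i} + eps_t, the
one-step-ahead conditional mean is
  E[X_{t+1} | X_t, ...] = c + sum_i phi_i X_{t+1-i}.
Substitute known values:
  E[X_{t+1} | ...] = (0.393) * (-6) + (-0.503) * (-2)
                   = -1.3520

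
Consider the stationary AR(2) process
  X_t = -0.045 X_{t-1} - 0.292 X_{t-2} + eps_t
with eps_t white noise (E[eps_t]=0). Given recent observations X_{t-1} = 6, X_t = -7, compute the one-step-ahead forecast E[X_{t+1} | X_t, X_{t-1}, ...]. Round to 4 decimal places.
E[X_{t+1} \mid \mathcal F_t] = -1.4370

For an AR(p) model X_t = c + sum_i phi_i X_{t-i} + eps_t, the
one-step-ahead conditional mean is
  E[X_{t+1} | X_t, ...] = c + sum_i phi_i X_{t+1-i}.
Substitute known values:
  E[X_{t+1} | ...] = (-0.045) * (-7) + (-0.292) * (6)
                   = -1.4370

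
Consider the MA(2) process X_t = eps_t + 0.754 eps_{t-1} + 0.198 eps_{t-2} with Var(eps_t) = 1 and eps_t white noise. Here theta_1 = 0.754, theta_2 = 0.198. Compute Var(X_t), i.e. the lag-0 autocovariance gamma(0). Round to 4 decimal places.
\gamma(0) = 1.6077

For an MA(q) process X_t = eps_t + sum_i theta_i eps_{t-i} with
Var(eps_t) = sigma^2, the variance is
  gamma(0) = sigma^2 * (1 + sum_i theta_i^2).
  sum_i theta_i^2 = (0.754)^2 + (0.198)^2 = 0.568516 + 0.039204 = 0.60772.
  gamma(0) = 1 * (1 + 0.60772) = 1 * 1.60772 = 1.60772, which rounds to 1.6077.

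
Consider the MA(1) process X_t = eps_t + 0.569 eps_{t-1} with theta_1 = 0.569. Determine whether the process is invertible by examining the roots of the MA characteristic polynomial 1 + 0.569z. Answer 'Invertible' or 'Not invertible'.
\text{Invertible}

The MA(q) characteristic polynomial is P(z) = 1 + 0.569z.
Invertibility requires all roots to lie outside the unit circle, i.e. |z| > 1 for every root.
This is linear in z: 1 + (0.569) z = 0  =>  z = -1/(0.569) = -1.757469,  |z| = 1.757469.
Moduli of all roots: 1.7575.
All moduli strictly greater than 1? Yes.
Verdict: Invertible.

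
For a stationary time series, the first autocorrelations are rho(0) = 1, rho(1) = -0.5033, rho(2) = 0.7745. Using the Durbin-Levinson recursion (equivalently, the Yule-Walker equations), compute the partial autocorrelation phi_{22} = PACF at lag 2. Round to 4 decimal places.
\phi_{22} = 0.6980

The PACF at lag k is phi_{kk}, the last component of the solution
to the Yule-Walker system G_k phi = r_k where
  (G_k)_{ij} = rho(|i - j|), (r_k)_i = rho(i), i,j = 1..k.
Equivalently, Durbin-Levinson gives phi_{kk} iteratively:
  phi_{11} = rho(1)
  phi_{kk} = [rho(k) - sum_{j=1..k-1} phi_{k-1,j} rho(k-j)]
            / [1 - sum_{j=1..k-1} phi_{k-1,j} rho(j)],
  phi_{k,j} = phi_{k-1,j} - phi_{kk} phi_{k-1,k-j},  j = 1..k-1.
Step k = 1:
  phi_11 = rho(1) = -0.5033.
Step k = 2:
  phi_22 = [rho(2) - phi_11 rho(1)] / [1 - phi_11 rho(1)] = [0.7745 - (-0.5033)(-0.5033)] / [1 - (-0.5033)(-0.5033)]
         = 0.52118911 / 0.74668911 = 0.698.
Therefore phi_{22} = 0.6980.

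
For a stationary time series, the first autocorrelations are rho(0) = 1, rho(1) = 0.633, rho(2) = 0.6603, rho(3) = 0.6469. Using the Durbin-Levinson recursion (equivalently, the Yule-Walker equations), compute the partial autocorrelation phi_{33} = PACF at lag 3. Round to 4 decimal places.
\phi_{33} = 0.2789

The PACF at lag k is phi_{kk}, the last component of the solution
to the Yule-Walker system G_k phi = r_k where
  (G_k)_{ij} = rho(|i - j|), (r_k)_i = rho(i), i,j = 1..k.
Equivalently, Durbin-Levinson gives phi_{kk} iteratively:
  phi_{11} = rho(1)
  phi_{kk} = [rho(k) - sum_{j=1..k-1} phi_{k-1,j} rho(k-j)]
            / [1 - sum_{j=1..k-1} phi_{k-1,j} rho(j)],
  phi_{k,j} = phi_{k-1,j} - phi_{kk} phi_{k-1,k-j},  j = 1..k-1.
Step k = 1:
  phi_11 = rho(1) = 0.633.
Step k = 2:
  phi_22 = [rho(2) - phi_11 rho(1)] / [1 - phi_11 rho(1)] = [0.6603 - (0.633)(0.633)] / [1 - (0.633)(0.633)]
         = 0.259611 / 0.599311 = 0.433182.
  Update: phi_21 = phi_11 - phi_22 phi_11 = 0.633 - (0.433182)(0.633) = 0.358796.
Step k = 3:
  phi_33 = [rho(3) - phi_21 rho(2) - phi_22 rho(1)] / [1 - phi_21 rho(1) - phi_22 rho(2)]
    numerator   = 0.6469 - (0.358796)(0.6603) - (0.433182)(0.633) = 0.13578284
    denominator = 1 - (0.358796)(0.633) - (0.433182)(0.6603) = 0.48685207
  phi_33 = 0.13578284 / 0.48685207 = 0.2789.
Therefore phi_{33} = 0.2789.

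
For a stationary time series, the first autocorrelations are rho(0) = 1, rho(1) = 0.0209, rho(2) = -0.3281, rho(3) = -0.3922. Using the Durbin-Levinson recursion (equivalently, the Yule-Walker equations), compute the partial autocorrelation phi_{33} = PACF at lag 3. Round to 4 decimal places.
\phi_{33} = -0.4220

The PACF at lag k is phi_{kk}, the last component of the solution
to the Yule-Walker system G_k phi = r_k where
  (G_k)_{ij} = rho(|i - j|), (r_k)_i = rho(i), i,j = 1..k.
Equivalently, Durbin-Levinson gives phi_{kk} iteratively:
  phi_{11} = rho(1)
  phi_{kk} = [rho(k) - sum_{j=1..k-1} phi_{k-1,j} rho(k-j)]
            / [1 - sum_{j=1..k-1} phi_{k-1,j} rho(j)],
  phi_{k,j} = phi_{k-1,j} - phi_{kk} phi_{k-1,k-j},  j = 1..k-1.
Step k = 1:
  phi_11 = rho(1) = 0.0209.
Step k = 2:
  phi_22 = [rho(2) - phi_11 rho(1)] / [1 - phi_11 rho(1)] = [-0.3281 - (0.0209)(0.0209)] / [1 - (0.0209)(0.0209)]
         = -0.32853681 / 0.99956319 = -0.32868.
  Update: phi_21 = phi_11 - phi_22 phi_11 = 0.0209 - (-0.32868)(0.0209) = 0.027769.
Step k = 3:
  phi_33 = [rho(3) - phi_21 rho(2) - phi_22 rho(1)] / [1 - phi_21 rho(1) - phi_22 rho(2)]
    numerator   = -0.3922 - (0.027769)(-0.3281) - (-0.32868)(0.0209) = -0.37621943
    denominator = 1 - (0.027769)(0.0209) - (-0.32868)(-0.3281) = 0.89157959
  phi_33 = -0.37621943 / 0.89157959 = -0.422.
Therefore phi_{33} = -0.4220.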